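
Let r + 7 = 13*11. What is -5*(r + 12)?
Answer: -740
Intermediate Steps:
r = 136 (r = -7 + 13*11 = -7 + 143 = 136)
-5*(r + 12) = -5*(136 + 12) = -5*148 = -740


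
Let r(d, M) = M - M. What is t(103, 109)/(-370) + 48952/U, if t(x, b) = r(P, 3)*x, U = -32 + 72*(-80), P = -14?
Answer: -6119/724 ≈ -8.4517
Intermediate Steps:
r(d, M) = 0
U = -5792 (U = -32 - 5760 = -5792)
t(x, b) = 0 (t(x, b) = 0*x = 0)
t(103, 109)/(-370) + 48952/U = 0/(-370) + 48952/(-5792) = 0*(-1/370) + 48952*(-1/5792) = 0 - 6119/724 = -6119/724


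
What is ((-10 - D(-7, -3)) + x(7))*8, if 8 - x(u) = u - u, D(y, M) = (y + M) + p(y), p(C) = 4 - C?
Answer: -24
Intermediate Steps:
D(y, M) = 4 + M (D(y, M) = (y + M) + (4 - y) = (M + y) + (4 - y) = 4 + M)
x(u) = 8 (x(u) = 8 - (u - u) = 8 - 1*0 = 8 + 0 = 8)
((-10 - D(-7, -3)) + x(7))*8 = ((-10 - (4 - 3)) + 8)*8 = ((-10 - 1*1) + 8)*8 = ((-10 - 1) + 8)*8 = (-11 + 8)*8 = -3*8 = -24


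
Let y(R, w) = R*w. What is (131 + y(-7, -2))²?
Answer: 21025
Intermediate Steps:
(131 + y(-7, -2))² = (131 - 7*(-2))² = (131 + 14)² = 145² = 21025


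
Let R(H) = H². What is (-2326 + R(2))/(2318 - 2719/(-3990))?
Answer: -9264780/9251539 ≈ -1.0014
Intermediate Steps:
(-2326 + R(2))/(2318 - 2719/(-3990)) = (-2326 + 2²)/(2318 - 2719/(-3990)) = (-2326 + 4)/(2318 - 2719*(-1/3990)) = -2322/(2318 + 2719/3990) = -2322/9251539/3990 = -2322*3990/9251539 = -9264780/9251539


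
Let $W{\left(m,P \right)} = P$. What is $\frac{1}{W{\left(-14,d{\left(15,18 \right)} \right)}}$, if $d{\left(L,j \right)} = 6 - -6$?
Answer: $\frac{1}{12} \approx 0.083333$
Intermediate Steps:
$d{\left(L,j \right)} = 12$ ($d{\left(L,j \right)} = 6 + 6 = 12$)
$\frac{1}{W{\left(-14,d{\left(15,18 \right)} \right)}} = \frac{1}{12}$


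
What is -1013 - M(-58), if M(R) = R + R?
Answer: -897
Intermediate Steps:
M(R) = 2*R
-1013 - M(-58) = -1013 - 2*(-58) = -1013 - 1*(-116) = -1013 + 116 = -897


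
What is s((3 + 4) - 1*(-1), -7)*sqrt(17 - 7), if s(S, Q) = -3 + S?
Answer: 5*sqrt(10) ≈ 15.811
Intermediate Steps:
s((3 + 4) - 1*(-1), -7)*sqrt(17 - 7) = (-3 + ((3 + 4) - 1*(-1)))*sqrt(17 - 7) = (-3 + (7 + 1))*sqrt(10) = (-3 + 8)*sqrt(10) = 5*sqrt(10)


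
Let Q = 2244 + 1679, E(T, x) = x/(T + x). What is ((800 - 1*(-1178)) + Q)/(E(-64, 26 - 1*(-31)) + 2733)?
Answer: 13769/6358 ≈ 2.1656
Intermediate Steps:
Q = 3923
((800 - 1*(-1178)) + Q)/(E(-64, 26 - 1*(-31)) + 2733) = ((800 - 1*(-1178)) + 3923)/((26 - 1*(-31))/(-64 + (26 - 1*(-31))) + 2733) = ((800 + 1178) + 3923)/((26 + 31)/(-64 + (26 + 31)) + 2733) = (1978 + 3923)/(57/(-64 + 57) + 2733) = 5901/(57/(-7) + 2733) = 5901/(57*(-1/7) + 2733) = 5901/(-57/7 + 2733) = 5901/(19074/7) = 5901*(7/19074) = 13769/6358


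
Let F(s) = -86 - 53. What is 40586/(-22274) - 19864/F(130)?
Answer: 31200663/221149 ≈ 141.08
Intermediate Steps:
F(s) = -139
40586/(-22274) - 19864/F(130) = 40586/(-22274) - 19864/(-139) = 40586*(-1/22274) - 19864*(-1/139) = -2899/1591 + 19864/139 = 31200663/221149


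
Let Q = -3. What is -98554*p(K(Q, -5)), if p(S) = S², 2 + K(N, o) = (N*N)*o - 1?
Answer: -227068416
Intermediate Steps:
K(N, o) = -3 + o*N² (K(N, o) = -2 + ((N*N)*o - 1) = -2 + (N²*o - 1) = -2 + (o*N² - 1) = -2 + (-1 + o*N²) = -3 + o*N²)
-98554*p(K(Q, -5)) = -98554*(-3 - 5*(-3)²)² = -98554*(-3 - 5*9)² = -98554*(-3 - 45)² = -98554*(-48)² = -98554*2304 = -227068416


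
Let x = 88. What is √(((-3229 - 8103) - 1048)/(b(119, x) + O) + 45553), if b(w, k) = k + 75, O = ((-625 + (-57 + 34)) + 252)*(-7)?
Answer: √15694698245/587 ≈ 213.42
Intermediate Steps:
O = 2772 (O = ((-625 - 23) + 252)*(-7) = (-648 + 252)*(-7) = -396*(-7) = 2772)
b(w, k) = 75 + k
√(((-3229 - 8103) - 1048)/(b(119, x) + O) + 45553) = √(((-3229 - 8103) - 1048)/((75 + 88) + 2772) + 45553) = √((-11332 - 1048)/(163 + 2772) + 45553) = √(-12380/2935 + 45553) = √(-12380*1/2935 + 45553) = √(-2476/587 + 45553) = √(26737135/587) = √15694698245/587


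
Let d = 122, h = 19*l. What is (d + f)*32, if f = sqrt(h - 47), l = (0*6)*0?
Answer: 3904 + 32*I*sqrt(47) ≈ 3904.0 + 219.38*I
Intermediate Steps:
l = 0 (l = 0*0 = 0)
h = 0 (h = 19*0 = 0)
f = I*sqrt(47) (f = sqrt(0 - 47) = sqrt(-47) = I*sqrt(47) ≈ 6.8557*I)
(d + f)*32 = (122 + I*sqrt(47))*32 = 3904 + 32*I*sqrt(47)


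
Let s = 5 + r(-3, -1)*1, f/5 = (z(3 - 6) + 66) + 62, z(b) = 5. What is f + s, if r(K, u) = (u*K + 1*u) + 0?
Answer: 672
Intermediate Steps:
r(K, u) = u + K*u (r(K, u) = (K*u + u) + 0 = (u + K*u) + 0 = u + K*u)
f = 665 (f = 5*((5 + 66) + 62) = 5*(71 + 62) = 5*133 = 665)
s = 7 (s = 5 - (1 - 3)*1 = 5 - 1*(-2)*1 = 5 + 2*1 = 5 + 2 = 7)
f + s = 665 + 7 = 672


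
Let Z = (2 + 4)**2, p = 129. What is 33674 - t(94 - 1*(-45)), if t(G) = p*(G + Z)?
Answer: 11099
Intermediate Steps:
Z = 36 (Z = 6**2 = 36)
t(G) = 4644 + 129*G (t(G) = 129*(G + 36) = 129*(36 + G) = 4644 + 129*G)
33674 - t(94 - 1*(-45)) = 33674 - (4644 + 129*(94 - 1*(-45))) = 33674 - (4644 + 129*(94 + 45)) = 33674 - (4644 + 129*139) = 33674 - (4644 + 17931) = 33674 - 1*22575 = 33674 - 22575 = 11099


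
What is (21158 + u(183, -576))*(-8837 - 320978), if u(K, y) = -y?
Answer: -7168199210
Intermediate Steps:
(21158 + u(183, -576))*(-8837 - 320978) = (21158 - 1*(-576))*(-8837 - 320978) = (21158 + 576)*(-329815) = 21734*(-329815) = -7168199210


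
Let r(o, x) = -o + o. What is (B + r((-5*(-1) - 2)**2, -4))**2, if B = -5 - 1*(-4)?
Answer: 1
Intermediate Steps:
r(o, x) = 0
B = -1 (B = -5 + 4 = -1)
(B + r((-5*(-1) - 2)**2, -4))**2 = (-1 + 0)**2 = (-1)**2 = 1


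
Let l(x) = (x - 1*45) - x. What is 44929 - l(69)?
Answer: 44974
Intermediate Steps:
l(x) = -45 (l(x) = (x - 45) - x = (-45 + x) - x = -45)
44929 - l(69) = 44929 - 1*(-45) = 44929 + 45 = 44974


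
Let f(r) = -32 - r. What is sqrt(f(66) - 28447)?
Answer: I*sqrt(28545) ≈ 168.95*I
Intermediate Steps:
sqrt(f(66) - 28447) = sqrt((-32 - 1*66) - 28447) = sqrt((-32 - 66) - 28447) = sqrt(-98 - 28447) = sqrt(-28545) = I*sqrt(28545)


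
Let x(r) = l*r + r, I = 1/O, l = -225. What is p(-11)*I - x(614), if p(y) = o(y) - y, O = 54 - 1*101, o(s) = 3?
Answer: 6464178/47 ≈ 1.3754e+5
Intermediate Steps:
O = -47 (O = 54 - 101 = -47)
I = -1/47 (I = 1/(-47) = -1/47 ≈ -0.021277)
p(y) = 3 - y
x(r) = -224*r (x(r) = -225*r + r = -224*r)
p(-11)*I - x(614) = (3 - 1*(-11))*(-1/47) - (-224)*614 = (3 + 11)*(-1/47) - 1*(-137536) = 14*(-1/47) + 137536 = -14/47 + 137536 = 6464178/47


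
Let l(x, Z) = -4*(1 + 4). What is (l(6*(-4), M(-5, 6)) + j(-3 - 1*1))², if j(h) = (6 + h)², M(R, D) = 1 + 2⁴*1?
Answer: 256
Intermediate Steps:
M(R, D) = 17 (M(R, D) = 1 + 16*1 = 1 + 16 = 17)
l(x, Z) = -20 (l(x, Z) = -4*5 = -20)
(l(6*(-4), M(-5, 6)) + j(-3 - 1*1))² = (-20 + (6 + (-3 - 1*1))²)² = (-20 + (6 + (-3 - 1))²)² = (-20 + (6 - 4)²)² = (-20 + 2²)² = (-20 + 4)² = (-16)² = 256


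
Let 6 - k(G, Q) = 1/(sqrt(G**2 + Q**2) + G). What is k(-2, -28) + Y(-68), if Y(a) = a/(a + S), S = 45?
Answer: 80729/9016 - sqrt(197)/392 ≈ 8.9182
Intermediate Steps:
k(G, Q) = 6 - 1/(G + sqrt(G**2 + Q**2)) (k(G, Q) = 6 - 1/(sqrt(G**2 + Q**2) + G) = 6 - 1/(G + sqrt(G**2 + Q**2)))
Y(a) = a/(45 + a) (Y(a) = a/(a + 45) = a/(45 + a))
k(-2, -28) + Y(-68) = (-1 + 6*(-2) + 6*sqrt((-2)**2 + (-28)**2))/(-2 + sqrt((-2)**2 + (-28)**2)) - 68/(45 - 68) = (-1 - 12 + 6*sqrt(4 + 784))/(-2 + sqrt(4 + 784)) - 68/(-23) = (-1 - 12 + 6*sqrt(788))/(-2 + sqrt(788)) - 68*(-1/23) = (-1 - 12 + 6*(2*sqrt(197)))/(-2 + 2*sqrt(197)) + 68/23 = (-1 - 12 + 12*sqrt(197))/(-2 + 2*sqrt(197)) + 68/23 = (-13 + 12*sqrt(197))/(-2 + 2*sqrt(197)) + 68/23 = 68/23 + (-13 + 12*sqrt(197))/(-2 + 2*sqrt(197))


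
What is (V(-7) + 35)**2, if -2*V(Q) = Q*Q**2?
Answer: 170569/4 ≈ 42642.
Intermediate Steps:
V(Q) = -Q**3/2 (V(Q) = -Q*Q**2/2 = -Q**3/2)
(V(-7) + 35)**2 = (-1/2*(-7)**3 + 35)**2 = (-1/2*(-343) + 35)**2 = (343/2 + 35)**2 = (413/2)**2 = 170569/4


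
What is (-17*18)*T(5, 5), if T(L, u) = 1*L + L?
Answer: -3060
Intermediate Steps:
T(L, u) = 2*L (T(L, u) = L + L = 2*L)
(-17*18)*T(5, 5) = (-17*18)*(2*5) = -306*10 = -3060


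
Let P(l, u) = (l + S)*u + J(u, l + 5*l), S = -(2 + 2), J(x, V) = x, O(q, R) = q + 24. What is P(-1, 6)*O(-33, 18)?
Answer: 216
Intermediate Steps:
O(q, R) = 24 + q
S = -4 (S = -1*4 = -4)
P(l, u) = u + u*(-4 + l) (P(l, u) = (l - 4)*u + u = (-4 + l)*u + u = u*(-4 + l) + u = u + u*(-4 + l))
P(-1, 6)*O(-33, 18) = (6*(-3 - 1))*(24 - 33) = (6*(-4))*(-9) = -24*(-9) = 216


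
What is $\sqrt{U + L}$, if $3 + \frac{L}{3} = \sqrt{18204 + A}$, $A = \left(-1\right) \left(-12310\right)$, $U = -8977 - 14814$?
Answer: $\sqrt{-23800 + 3 \sqrt{30514}} \approx 152.56 i$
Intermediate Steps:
$U = -23791$
$A = 12310$
$L = -9 + 3 \sqrt{30514}$ ($L = -9 + 3 \sqrt{18204 + 12310} = -9 + 3 \sqrt{30514} \approx 515.05$)
$\sqrt{U + L} = \sqrt{-23791 - \left(9 - 3 \sqrt{30514}\right)} = \sqrt{-23800 + 3 \sqrt{30514}}$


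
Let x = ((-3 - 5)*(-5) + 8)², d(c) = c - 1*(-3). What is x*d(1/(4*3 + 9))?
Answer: 49152/7 ≈ 7021.7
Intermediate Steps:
d(c) = 3 + c (d(c) = c + 3 = 3 + c)
x = 2304 (x = (-8*(-5) + 8)² = (40 + 8)² = 48² = 2304)
x*d(1/(4*3 + 9)) = 2304*(3 + 1/(4*3 + 9)) = 2304*(3 + 1/(12 + 9)) = 2304*(3 + 1/21) = 2304*(64/21) = 49152/7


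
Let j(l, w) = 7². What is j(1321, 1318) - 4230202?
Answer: -4230153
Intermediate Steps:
j(l, w) = 49
j(1321, 1318) - 4230202 = 49 - 4230202 = -4230153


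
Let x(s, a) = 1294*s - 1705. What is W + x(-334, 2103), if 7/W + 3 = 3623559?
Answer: -1572264571949/3623556 ≈ -4.3390e+5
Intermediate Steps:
W = 7/3623556 (W = 7/(-3 + 3623559) = 7/3623556 ≈ 1.9318e-6)
x(s, a) = -1705 + 1294*s
W + x(-334, 2103) = 7/3623556 + (-1705 + 1294*(-334)) = 7/3623556 + (-1705 - 432196) = 7/3623556 - 433901 = -1572264571949/3623556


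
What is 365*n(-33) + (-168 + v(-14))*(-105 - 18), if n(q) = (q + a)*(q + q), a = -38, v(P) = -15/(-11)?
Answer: 19039749/11 ≈ 1.7309e+6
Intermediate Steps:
v(P) = 15/11 (v(P) = -15*(-1/11) = 15/11)
n(q) = 2*q*(-38 + q) (n(q) = (q - 38)*(q + q) = (-38 + q)*(2*q) = 2*q*(-38 + q))
365*n(-33) + (-168 + v(-14))*(-105 - 18) = 365*(2*(-33)*(-38 - 33)) + (-168 + 15/11)*(-105 - 18) = 365*(2*(-33)*(-71)) - 1833/11*(-123) = 365*4686 + 225459/11 = 1710390 + 225459/11 = 19039749/11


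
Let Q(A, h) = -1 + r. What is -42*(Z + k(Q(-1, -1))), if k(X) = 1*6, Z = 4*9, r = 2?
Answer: -1764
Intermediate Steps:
Z = 36
Q(A, h) = 1 (Q(A, h) = -1 + 2 = 1)
k(X) = 6
-42*(Z + k(Q(-1, -1))) = -42*(36 + 6) = -42*42 = -1764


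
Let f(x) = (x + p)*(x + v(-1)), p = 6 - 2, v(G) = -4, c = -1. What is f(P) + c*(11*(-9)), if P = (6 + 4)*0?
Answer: 83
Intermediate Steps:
p = 4
P = 0 (P = 10*0 = 0)
f(x) = (-4 + x)*(4 + x) (f(x) = (x + 4)*(x - 4) = (4 + x)*(-4 + x) = (-4 + x)*(4 + x))
f(P) + c*(11*(-9)) = (-16 + 0²) - 11*(-9) = (-16 + 0) - 1*(-99) = -16 + 99 = 83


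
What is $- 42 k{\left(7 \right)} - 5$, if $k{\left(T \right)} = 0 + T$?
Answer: $-299$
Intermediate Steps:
$k{\left(T \right)} = T$
$- 42 k{\left(7 \right)} - 5 = \left(-42\right) 7 - 5 = -294 - 5 = -299$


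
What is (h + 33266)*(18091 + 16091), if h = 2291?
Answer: 1215409374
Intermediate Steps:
(h + 33266)*(18091 + 16091) = (2291 + 33266)*(18091 + 16091) = 35557*34182 = 1215409374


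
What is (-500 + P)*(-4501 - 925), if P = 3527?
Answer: -16424502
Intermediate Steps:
(-500 + P)*(-4501 - 925) = (-500 + 3527)*(-4501 - 925) = 3027*(-5426) = -16424502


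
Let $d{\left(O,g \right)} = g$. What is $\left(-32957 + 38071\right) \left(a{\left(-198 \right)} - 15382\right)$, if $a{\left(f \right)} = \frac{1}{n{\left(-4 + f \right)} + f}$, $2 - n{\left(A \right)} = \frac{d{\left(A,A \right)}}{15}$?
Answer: $- \frac{107690435567}{1369} \approx -7.8664 \cdot 10^{7}$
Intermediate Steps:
$n{\left(A \right)} = 2 - \frac{A}{15}$
$a{\left(f \right)} = \frac{1}{\frac{34}{15} + \frac{14 f}{15}}$ ($a{\left(f \right)} = \frac{1}{\left(2 - \frac{-4 + f}{15}\right) + f} = \frac{1}{\left(2 - \left(- \frac{4}{15} + \frac{f}{15}\right)\right) + f} = \frac{1}{\left(\frac{34}{15} - \frac{f}{15}\right) + f} = \frac{1}{\frac{34}{15} + \frac{14 f}{15}}$)
$\left(-32957 + 38071\right) \left(a{\left(-198 \right)} - 15382\right) = \left(-32957 + 38071\right) \left(\frac{15}{2 \left(17 + 7 \left(-198\right)\right)} - 15382\right) = 5114 \left(\frac{15}{2 \left(17 - 1386\right)} - 15382\right) = 5114 \left(\frac{15}{2 \left(-1369\right)} - 15382\right) = 5114 \left(\frac{15}{2} \left(- \frac{1}{1369}\right) - 15382\right) = 5114 \left(- \frac{15}{2738} - 15382\right) = 5114 \left(- \frac{42115931}{2738}\right) = - \frac{107690435567}{1369}$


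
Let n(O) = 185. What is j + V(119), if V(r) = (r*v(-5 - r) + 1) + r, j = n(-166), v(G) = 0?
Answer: 305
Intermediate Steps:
j = 185
V(r) = 1 + r (V(r) = (r*0 + 1) + r = (0 + 1) + r = 1 + r)
j + V(119) = 185 + (1 + 119) = 185 + 120 = 305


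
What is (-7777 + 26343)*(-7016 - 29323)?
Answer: -674669874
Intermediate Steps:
(-7777 + 26343)*(-7016 - 29323) = 18566*(-36339) = -674669874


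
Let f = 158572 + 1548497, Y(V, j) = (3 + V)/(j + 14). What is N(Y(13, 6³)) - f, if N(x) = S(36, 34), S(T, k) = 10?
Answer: -1707059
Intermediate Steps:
Y(V, j) = (3 + V)/(14 + j)
f = 1707069
N(x) = 10
N(Y(13, 6³)) - f = 10 - 1*1707069 = 10 - 1707069 = -1707059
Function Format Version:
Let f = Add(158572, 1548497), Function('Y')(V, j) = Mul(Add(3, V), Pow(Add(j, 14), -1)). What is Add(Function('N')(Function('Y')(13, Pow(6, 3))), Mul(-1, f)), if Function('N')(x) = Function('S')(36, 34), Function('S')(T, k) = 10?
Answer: -1707059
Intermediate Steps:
Function('Y')(V, j) = Mul(Pow(Add(14, j), -1), Add(3, V)) (Function('Y')(V, j) = Mul(Add(3, V), Pow(Add(14, j), -1)) = Mul(Pow(Add(14, j), -1), Add(3, V)))
f = 1707069
Function('N')(x) = 10
Add(Function('N')(Function('Y')(13, Pow(6, 3))), Mul(-1, f)) = Add(10, Mul(-1, 1707069)) = Add(10, -1707069) = -1707059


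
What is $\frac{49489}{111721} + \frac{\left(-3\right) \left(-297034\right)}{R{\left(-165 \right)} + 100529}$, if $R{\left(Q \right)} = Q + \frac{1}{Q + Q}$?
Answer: $\frac{34492167728051}{3700212814799} \approx 9.3217$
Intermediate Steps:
$R{\left(Q \right)} = Q + \frac{1}{2 Q}$
$\frac{49489}{111721} + \frac{\left(-3\right) \left(-297034\right)}{R{\left(-165 \right)} + 100529} = \frac{49489}{111721} + \frac{\left(-3\right) \left(-297034\right)}{\left(-165 + \frac{1}{2 \left(-165\right)}\right) + 100529} = 49489 \cdot \frac{1}{111721} + \frac{891102}{\left(-165 + \frac{1}{2} \left(- \frac{1}{165}\right)\right) + 100529} = \frac{49489}{111721} + \frac{891102}{\left(-165 - \frac{1}{330}\right) + 100529} = \frac{49489}{111721} + \frac{891102}{- \frac{54451}{330} + 100529} = \frac{49489}{111721} + \frac{891102}{\frac{33120119}{330}} = \frac{49489}{111721} + 891102 \cdot \frac{330}{33120119} = \frac{49489}{111721} + \frac{294063660}{33120119} = \frac{34492167728051}{3700212814799}$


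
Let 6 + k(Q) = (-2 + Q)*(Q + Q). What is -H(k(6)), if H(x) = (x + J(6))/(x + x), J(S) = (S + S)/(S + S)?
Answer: -43/84 ≈ -0.51190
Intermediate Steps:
k(Q) = -6 + 2*Q*(-2 + Q) (k(Q) = -6 + (-2 + Q)*(Q + Q) = -6 + (-2 + Q)*(2*Q) = -6 + 2*Q*(-2 + Q))
J(S) = 1 (J(S) = (2*S)/((2*S)) = (2*S)*(1/(2*S)) = 1)
H(x) = (1 + x)/(2*x) (H(x) = (x + 1)/(x + x) = (1 + x)/((2*x)) = (1 + x)*(1/(2*x)) = (1 + x)/(2*x))
-H(k(6)) = -(1 + (-6 - 4*6 + 2*6²))/(2*(-6 - 4*6 + 2*6²)) = -(1 + (-6 - 24 + 2*36))/(2*(-6 - 24 + 2*36)) = -(1 + (-6 - 24 + 72))/(2*(-6 - 24 + 72)) = -(1 + 42)/(2*42) = -43/(2*42) = -1*43/84 = -43/84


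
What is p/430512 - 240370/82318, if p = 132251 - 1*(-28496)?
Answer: -45124898947/17719443408 ≈ -2.5466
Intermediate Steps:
p = 160747 (p = 132251 + 28496 = 160747)
p/430512 - 240370/82318 = 160747/430512 - 240370/82318 = 160747*(1/430512) - 240370*1/82318 = 160747/430512 - 120185/41159 = -45124898947/17719443408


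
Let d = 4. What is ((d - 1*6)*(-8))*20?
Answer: 320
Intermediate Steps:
((d - 1*6)*(-8))*20 = ((4 - 1*6)*(-8))*20 = ((4 - 6)*(-8))*20 = -2*(-8)*20 = 16*20 = 320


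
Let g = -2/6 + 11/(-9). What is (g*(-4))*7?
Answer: 392/9 ≈ 43.556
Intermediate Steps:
g = -14/9 (g = -2*⅙ + 11*(-⅑) = -⅓ - 11/9 = -14/9 ≈ -1.5556)
(g*(-4))*7 = -14/9*(-4)*7 = (56/9)*7 = 392/9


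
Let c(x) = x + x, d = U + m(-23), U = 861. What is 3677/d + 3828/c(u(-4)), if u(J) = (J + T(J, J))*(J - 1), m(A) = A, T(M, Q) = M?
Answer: 437753/8380 ≈ 52.238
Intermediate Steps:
u(J) = 2*J*(-1 + J) (u(J) = (J + J)*(J - 1) = (2*J)*(-1 + J) = 2*J*(-1 + J))
d = 838 (d = 861 - 23 = 838)
c(x) = 2*x
3677/d + 3828/c(u(-4)) = 3677/838 + 3828/((2*(2*(-4)*(-1 - 4)))) = 3677*(1/838) + 3828/((2*(2*(-4)*(-5)))) = 3677/838 + 3828/((2*40)) = 3677/838 + 3828/80 = 3677/838 + 3828*(1/80) = 3677/838 + 957/20 = 437753/8380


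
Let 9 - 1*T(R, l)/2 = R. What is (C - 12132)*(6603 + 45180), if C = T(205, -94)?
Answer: -648530292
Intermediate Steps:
T(R, l) = 18 - 2*R
C = -392 (C = 18 - 2*205 = 18 - 410 = -392)
(C - 12132)*(6603 + 45180) = (-392 - 12132)*(6603 + 45180) = -12524*51783 = -648530292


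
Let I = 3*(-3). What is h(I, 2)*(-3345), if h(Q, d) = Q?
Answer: 30105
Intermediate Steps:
I = -9
h(I, 2)*(-3345) = -9*(-3345) = 30105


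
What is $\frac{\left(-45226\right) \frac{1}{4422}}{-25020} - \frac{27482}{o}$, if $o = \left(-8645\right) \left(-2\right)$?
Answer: $- \frac{1670210797}{1051065180} \approx -1.5891$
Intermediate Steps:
$o = 17290$
$\frac{\left(-45226\right) \frac{1}{4422}}{-25020} - \frac{27482}{o} = \frac{\left(-45226\right) \frac{1}{4422}}{-25020} - \frac{27482}{17290} = \left(-45226\right) \frac{1}{4422} \left(- \frac{1}{25020}\right) - \frac{151}{95} = \left(- \frac{22613}{2211}\right) \left(- \frac{1}{25020}\right) - \frac{151}{95} = \frac{22613}{55319220} - \frac{151}{95} = - \frac{1670210797}{1051065180}$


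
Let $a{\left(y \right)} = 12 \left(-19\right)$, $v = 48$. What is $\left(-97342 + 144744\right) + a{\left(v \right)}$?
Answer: $47174$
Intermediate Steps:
$a{\left(y \right)} = -228$
$\left(-97342 + 144744\right) + a{\left(v \right)} = \left(-97342 + 144744\right) - 228 = 47402 - 228 = 47174$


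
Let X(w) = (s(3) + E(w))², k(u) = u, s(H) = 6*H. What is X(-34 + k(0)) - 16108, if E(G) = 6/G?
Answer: -4563403/289 ≈ -15790.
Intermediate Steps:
X(w) = (18 + 6/w)² (X(w) = (6*3 + 6/w)² = (18 + 6/w)²)
X(-34 + k(0)) - 16108 = (18 + 6/(-34 + 0))² - 16108 = (18 + 6/(-34))² - 16108 = (18 + 6*(-1/34))² - 16108 = (18 - 3/17)² - 16108 = (303/17)² - 16108 = 91809/289 - 16108 = -4563403/289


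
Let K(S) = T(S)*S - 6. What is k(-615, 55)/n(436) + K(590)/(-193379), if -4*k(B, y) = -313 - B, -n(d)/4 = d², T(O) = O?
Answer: -529341015963/294084595072 ≈ -1.8000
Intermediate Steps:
n(d) = -4*d²
k(B, y) = 313/4 + B/4 (k(B, y) = -(-313 - B)/4 = 313/4 + B/4)
K(S) = -6 + S² (K(S) = S*S - 6 = S² - 6 = -6 + S²)
k(-615, 55)/n(436) + K(590)/(-193379) = (313/4 + (¼)*(-615))/((-4*436²)) + (-6 + 590²)/(-193379) = (313/4 - 615/4)/((-4*190096)) + (-6 + 348100)*(-1/193379) = -151/2/(-760384) + 348094*(-1/193379) = -151/2*(-1/760384) - 348094/193379 = 151/1520768 - 348094/193379 = -529341015963/294084595072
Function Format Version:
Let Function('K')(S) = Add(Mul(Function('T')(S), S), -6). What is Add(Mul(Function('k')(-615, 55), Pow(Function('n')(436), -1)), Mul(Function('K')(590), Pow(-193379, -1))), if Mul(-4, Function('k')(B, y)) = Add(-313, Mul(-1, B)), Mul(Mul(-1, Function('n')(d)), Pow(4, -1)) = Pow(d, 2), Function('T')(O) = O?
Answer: Rational(-529341015963, 294084595072) ≈ -1.8000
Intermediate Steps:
Function('n')(d) = Mul(-4, Pow(d, 2))
Function('k')(B, y) = Add(Rational(313, 4), Mul(Rational(1, 4), B)) (Function('k')(B, y) = Mul(Rational(-1, 4), Add(-313, Mul(-1, B))) = Add(Rational(313, 4), Mul(Rational(1, 4), B)))
Function('K')(S) = Add(-6, Pow(S, 2)) (Function('K')(S) = Add(Mul(S, S), -6) = Add(Pow(S, 2), -6) = Add(-6, Pow(S, 2)))
Add(Mul(Function('k')(-615, 55), Pow(Function('n')(436), -1)), Mul(Function('K')(590), Pow(-193379, -1))) = Add(Mul(Add(Rational(313, 4), Mul(Rational(1, 4), -615)), Pow(Mul(-4, Pow(436, 2)), -1)), Mul(Add(-6, Pow(590, 2)), Pow(-193379, -1))) = Add(Mul(Add(Rational(313, 4), Rational(-615, 4)), Pow(Mul(-4, 190096), -1)), Mul(Add(-6, 348100), Rational(-1, 193379))) = Add(Mul(Rational(-151, 2), Pow(-760384, -1)), Mul(348094, Rational(-1, 193379))) = Add(Mul(Rational(-151, 2), Rational(-1, 760384)), Rational(-348094, 193379)) = Add(Rational(151, 1520768), Rational(-348094, 193379)) = Rational(-529341015963, 294084595072)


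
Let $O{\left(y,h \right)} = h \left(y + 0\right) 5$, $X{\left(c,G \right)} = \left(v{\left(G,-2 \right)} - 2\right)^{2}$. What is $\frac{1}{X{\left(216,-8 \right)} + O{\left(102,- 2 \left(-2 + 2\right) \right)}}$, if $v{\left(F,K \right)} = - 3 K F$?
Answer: $\frac{1}{2500} \approx 0.0004$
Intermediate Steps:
$v{\left(F,K \right)} = - 3 F K$
$X{\left(c,G \right)} = \left(-2 + 6 G\right)^{2}$ ($X{\left(c,G \right)} = \left(\left(-3\right) G \left(-2\right) - 2\right)^{2} = \left(6 G - 2\right)^{2} = \left(-2 + 6 G\right)^{2}$)
$O{\left(y,h \right)} = 5 h y$ ($O{\left(y,h \right)} = h y 5 = 5 h y$)
$\frac{1}{X{\left(216,-8 \right)} + O{\left(102,- 2 \left(-2 + 2\right) \right)}} = \frac{1}{4 \left(1 - -24\right)^{2} + 5 \left(- 2 \left(-2 + 2\right)\right) 102} = \frac{1}{4 \left(1 + 24\right)^{2} + 5 \left(\left(-2\right) 0\right) 102} = \frac{1}{4 \cdot 25^{2} + 5 \cdot 0 \cdot 102} = \frac{1}{4 \cdot 625 + 0} = \frac{1}{2500 + 0} = \frac{1}{2500}$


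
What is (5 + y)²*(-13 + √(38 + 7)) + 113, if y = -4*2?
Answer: -4 + 27*√5 ≈ 56.374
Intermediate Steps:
y = -8
(5 + y)²*(-13 + √(38 + 7)) + 113 = (5 - 8)²*(-13 + √(38 + 7)) + 113 = (-3)²*(-13 + √45) + 113 = 9*(-13 + 3*√5) + 113 = (-117 + 27*√5) + 113 = -4 + 27*√5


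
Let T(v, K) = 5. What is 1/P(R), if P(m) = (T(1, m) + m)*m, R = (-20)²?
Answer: 1/162000 ≈ 6.1728e-6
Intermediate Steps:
R = 400
P(m) = m*(5 + m) (P(m) = (5 + m)*m = m*(5 + m))
1/P(R) = 1/(400*(5 + 400)) = 1/(400*405) = 1/162000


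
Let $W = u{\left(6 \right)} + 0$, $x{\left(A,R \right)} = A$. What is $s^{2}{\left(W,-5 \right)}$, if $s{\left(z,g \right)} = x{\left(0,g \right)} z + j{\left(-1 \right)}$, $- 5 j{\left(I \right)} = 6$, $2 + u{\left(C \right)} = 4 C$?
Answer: $\frac{36}{25} \approx 1.44$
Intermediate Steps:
$u{\left(C \right)} = -2 + 4 C$
$j{\left(I \right)} = - \frac{6}{5}$ ($j{\left(I \right)} = \left(- \frac{1}{5}\right) 6 = - \frac{6}{5}$)
$W = 22$ ($W = \left(-2 + 4 \cdot 6\right) + 0 = \left(-2 + 24\right) + 0 = 22 + 0 = 22$)
$s{\left(z,g \right)} = - \frac{6}{5}$ ($s{\left(z,g \right)} = 0 z - \frac{6}{5} = 0 - \frac{6}{5} = - \frac{6}{5}$)
$s^{2}{\left(W,-5 \right)} = \left(- \frac{6}{5}\right)^{2} = \frac{36}{25}$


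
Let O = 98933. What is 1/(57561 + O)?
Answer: 1/156494 ≈ 6.3900e-6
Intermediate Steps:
1/(57561 + O) = 1/(57561 + 98933) = 1/156494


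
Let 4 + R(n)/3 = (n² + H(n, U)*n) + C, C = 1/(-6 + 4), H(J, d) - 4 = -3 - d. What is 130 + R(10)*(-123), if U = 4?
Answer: -48079/2 ≈ -24040.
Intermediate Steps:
H(J, d) = 1 - d (H(J, d) = 4 + (-3 - d) = 1 - d)
C = -½ (C = 1/(-2) = -½ ≈ -0.50000)
R(n) = -27/2 - 9*n + 3*n² (R(n) = -12 + 3*((n² + (1 - 1*4)*n) - ½) = -12 + 3*((n² + (1 - 4)*n) - ½) = -12 + 3*((n² - 3*n) - ½) = -12 + 3*(-½ + n² - 3*n) = -12 + (-3/2 - 9*n + 3*n²) = -27/2 - 9*n + 3*n²)
130 + R(10)*(-123) = 130 + (-27/2 - 9*10 + 3*10²)*(-123) = 130 + (-27/2 - 90 + 3*100)*(-123) = 130 + (-27/2 - 90 + 300)*(-123) = 130 + (393/2)*(-123) = 130 - 48339/2 = -48079/2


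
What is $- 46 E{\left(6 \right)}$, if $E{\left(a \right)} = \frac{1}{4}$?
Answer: $- \frac{23}{2} \approx -11.5$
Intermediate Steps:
$E{\left(a \right)} = \frac{1}{4}$
$- 46 E{\left(6 \right)} = \left(-46\right) \frac{1}{4} = - \frac{23}{2}$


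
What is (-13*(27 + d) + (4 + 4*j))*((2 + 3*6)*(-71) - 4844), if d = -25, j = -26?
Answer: 789264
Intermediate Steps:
(-13*(27 + d) + (4 + 4*j))*((2 + 3*6)*(-71) - 4844) = (-13*(27 - 25) + (4 + 4*(-26)))*((2 + 3*6)*(-71) - 4844) = (-13*2 + (4 - 104))*((2 + 18)*(-71) - 4844) = (-26 - 100)*(20*(-71) - 4844) = -126*(-1420 - 4844) = -126*(-6264) = 789264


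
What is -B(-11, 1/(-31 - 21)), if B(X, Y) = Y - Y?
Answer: 0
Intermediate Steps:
B(X, Y) = 0
-B(-11, 1/(-31 - 21)) = -1*0 = 0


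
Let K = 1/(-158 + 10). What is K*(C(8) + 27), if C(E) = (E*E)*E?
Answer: -539/148 ≈ -3.6419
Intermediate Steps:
C(E) = E**3 (C(E) = E**2*E = E**3)
K = -1/148 (K = 1/(-148) = -1/148 ≈ -0.0067568)
K*(C(8) + 27) = -(8**3 + 27)/148 = -(512 + 27)/148 = -1/148*539 = -539/148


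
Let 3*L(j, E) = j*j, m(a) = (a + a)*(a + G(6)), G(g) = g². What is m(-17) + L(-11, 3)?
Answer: -1817/3 ≈ -605.67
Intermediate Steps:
m(a) = 2*a*(36 + a) (m(a) = (a + a)*(a + 6²) = (2*a)*(a + 36) = (2*a)*(36 + a) = 2*a*(36 + a))
L(j, E) = j²/3 (L(j, E) = (j*j)/3 = j²/3)
m(-17) + L(-11, 3) = 2*(-17)*(36 - 17) + (⅓)*(-11)² = 2*(-17)*19 + (⅓)*121 = -646 + 121/3 = -1817/3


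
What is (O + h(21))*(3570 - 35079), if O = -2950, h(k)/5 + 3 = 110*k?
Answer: -270504765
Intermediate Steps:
h(k) = -15 + 550*k (h(k) = -15 + 5*(110*k) = -15 + 550*k)
(O + h(21))*(3570 - 35079) = (-2950 + (-15 + 550*21))*(3570 - 35079) = (-2950 + (-15 + 11550))*(-31509) = (-2950 + 11535)*(-31509) = 8585*(-31509) = -270504765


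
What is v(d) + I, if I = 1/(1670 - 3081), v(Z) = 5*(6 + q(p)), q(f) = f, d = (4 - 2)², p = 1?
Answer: 49384/1411 ≈ 34.999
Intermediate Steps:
d = 4 (d = 2² = 4)
v(Z) = 35 (v(Z) = 5*(6 + 1) = 5*7 = 35)
I = -1/1411 (I = 1/(-1411) = -1/1411 ≈ -0.00070872)
v(d) + I = 35 - 1/1411 = 49384/1411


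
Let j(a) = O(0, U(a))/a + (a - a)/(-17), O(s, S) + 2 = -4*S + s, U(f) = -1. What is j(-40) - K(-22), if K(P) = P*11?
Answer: 4839/20 ≈ 241.95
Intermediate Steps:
O(s, S) = -2 + s - 4*S (O(s, S) = -2 + (-4*S + s) = -2 + (s - 4*S) = -2 + s - 4*S)
K(P) = 11*P
j(a) = 2/a (j(a) = (-2 + 0 - 4*(-1))/a + (a - a)/(-17) = (-2 + 0 + 4)/a + 0*(-1/17) = 2/a + 0 = 2/a)
j(-40) - K(-22) = 2/(-40) - 11*(-22) = 2*(-1/40) - 1*(-242) = -1/20 + 242 = 4839/20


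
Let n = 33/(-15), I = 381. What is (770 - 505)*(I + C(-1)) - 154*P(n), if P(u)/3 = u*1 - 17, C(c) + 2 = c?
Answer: 545202/5 ≈ 1.0904e+5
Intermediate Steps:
C(c) = -2 + c
n = -11/5 (n = 33*(-1/15) = -11/5 ≈ -2.2000)
P(u) = -51 + 3*u (P(u) = 3*(u*1 - 17) = 3*(u - 17) = 3*(-17 + u) = -51 + 3*u)
(770 - 505)*(I + C(-1)) - 154*P(n) = (770 - 505)*(381 + (-2 - 1)) - 154*(-51 + 3*(-11/5)) = 265*(381 - 3) - 154*(-51 - 33/5) = 265*378 - 154*(-288/5) = 100170 + 44352/5 = 545202/5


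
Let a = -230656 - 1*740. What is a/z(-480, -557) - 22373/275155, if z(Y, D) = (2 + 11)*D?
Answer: 63507763487/1992397355 ≈ 31.875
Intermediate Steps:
a = -231396 (a = -230656 - 740 = -231396)
z(Y, D) = 13*D
a/z(-480, -557) - 22373/275155 = -231396/(13*(-557)) - 22373/275155 = -231396/(-7241) - 22373*1/275155 = -231396*(-1/7241) - 22373/275155 = 231396/7241 - 22373/275155 = 63507763487/1992397355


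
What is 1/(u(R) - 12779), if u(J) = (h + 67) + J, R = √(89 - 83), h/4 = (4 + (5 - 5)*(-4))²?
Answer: -2108/26661983 - √6/159971898 ≈ -7.9079e-5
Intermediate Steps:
h = 64 (h = 4*(4 + (5 - 5)*(-4))² = 4*(4 + 0*(-4))² = 4*(4 + 0)² = 4*4² = 4*16 = 64)
R = √6 ≈ 2.4495
u(J) = 131 + J (u(J) = (64 + 67) + J = 131 + J)
1/(u(R) - 12779) = 1/((131 + √6) - 12779) = 1/(-12648 + √6)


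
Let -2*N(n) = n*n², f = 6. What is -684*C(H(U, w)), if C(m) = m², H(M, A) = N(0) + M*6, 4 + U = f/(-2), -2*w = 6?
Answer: -1206576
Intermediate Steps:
w = -3 (w = -½*6 = -3)
N(n) = -n³/2 (N(n) = -n*n²/2 = -n³/2)
U = -7 (U = -4 + 6/(-2) = -4 + 6*(-½) = -4 - 3 = -7)
H(M, A) = 6*M (H(M, A) = -½*0³ + M*6 = -½*0 + 6*M = 0 + 6*M = 6*M)
-684*C(H(U, w)) = -684*(6*(-7))² = -684*(-42)² = -684*1764 = -1206576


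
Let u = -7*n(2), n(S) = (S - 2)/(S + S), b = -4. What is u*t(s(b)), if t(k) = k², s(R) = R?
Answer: 0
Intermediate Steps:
n(S) = (-2 + S)/(2*S) (n(S) = (-2 + S)/((2*S)) = (-2 + S)*(1/(2*S)) = (-2 + S)/(2*S))
u = 0 (u = -7*(-2 + 2)/(2*2) = -7*0/(2*2) = -7*0 = 0)
u*t(s(b)) = 0*(-4)² = 0*16 = 0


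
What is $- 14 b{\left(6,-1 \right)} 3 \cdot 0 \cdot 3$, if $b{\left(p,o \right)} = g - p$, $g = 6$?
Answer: $0$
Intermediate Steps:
$b{\left(p,o \right)} = 6 - p$
$- 14 b{\left(6,-1 \right)} 3 \cdot 0 \cdot 3 = - 14 \left(6 - 6\right) 3 \cdot 0 \cdot 3 = - 14 \left(6 - 6\right) 0 \cdot 3 = \left(-14\right) 0 \cdot 0 = 0 \cdot 0 = 0$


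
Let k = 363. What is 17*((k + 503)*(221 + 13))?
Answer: 3444948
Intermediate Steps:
17*((k + 503)*(221 + 13)) = 17*((363 + 503)*(221 + 13)) = 17*(866*234) = 17*202644 = 3444948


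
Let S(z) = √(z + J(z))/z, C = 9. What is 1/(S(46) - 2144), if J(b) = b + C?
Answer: -4536704/9726693275 - 46*√101/9726693275 ≈ -0.00046647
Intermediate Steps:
J(b) = 9 + b (J(b) = b + 9 = 9 + b)
S(z) = √(9 + 2*z)/z (S(z) = √(z + (9 + z))/z = √(9 + 2*z)/z)
1/(S(46) - 2144) = 1/(√(9 + 2*46)/46 - 2144) = 1/(√(9 + 92)/46 - 2144) = 1/(√101/46 - 2144) = 1/(-2144 + √101/46)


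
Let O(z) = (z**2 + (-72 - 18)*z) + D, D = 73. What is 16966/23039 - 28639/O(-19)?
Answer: -623438817/49395616 ≈ -12.621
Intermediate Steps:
O(z) = 73 + z**2 - 90*z (O(z) = (z**2 + (-72 - 18)*z) + 73 = (z**2 - 90*z) + 73 = 73 + z**2 - 90*z)
16966/23039 - 28639/O(-19) = 16966/23039 - 28639/(73 + (-19)**2 - 90*(-19)) = 16966*(1/23039) - 28639/(73 + 361 + 1710) = 16966/23039 - 28639/2144 = -623438817/49395616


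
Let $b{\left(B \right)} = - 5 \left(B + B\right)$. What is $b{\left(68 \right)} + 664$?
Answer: $-16$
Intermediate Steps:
$b{\left(B \right)} = - 10 B$ ($b{\left(B \right)} = - 5 \cdot 2 B = - 10 B$)
$b{\left(68 \right)} + 664 = \left(-10\right) 68 + 664 = -680 + 664 = -16$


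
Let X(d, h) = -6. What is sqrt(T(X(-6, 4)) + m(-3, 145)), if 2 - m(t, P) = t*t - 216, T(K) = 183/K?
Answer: sqrt(714)/2 ≈ 13.360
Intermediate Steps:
m(t, P) = 218 - t**2 (m(t, P) = 2 - (t*t - 216) = 2 - (t**2 - 216) = 2 - (-216 + t**2) = 2 + (216 - t**2) = 218 - t**2)
sqrt(T(X(-6, 4)) + m(-3, 145)) = sqrt(183/(-6) + (218 - 1*(-3)**2)) = sqrt(183*(-1/6) + (218 - 1*9)) = sqrt(-61/2 + (218 - 9)) = sqrt(-61/2 + 209) = sqrt(357/2) = sqrt(714)/2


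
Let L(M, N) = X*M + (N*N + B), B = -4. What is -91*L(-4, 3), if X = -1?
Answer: -819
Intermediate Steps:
L(M, N) = -4 + N**2 - M (L(M, N) = -M + (N*N - 4) = -M + (N**2 - 4) = -M + (-4 + N**2) = -4 + N**2 - M)
-91*L(-4, 3) = -91*(-4 + 3**2 - 1*(-4)) = -91*(-4 + 9 + 4) = -91*9 = -819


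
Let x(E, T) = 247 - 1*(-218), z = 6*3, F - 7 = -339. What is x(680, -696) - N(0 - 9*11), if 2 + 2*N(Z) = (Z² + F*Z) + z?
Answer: -41755/2 ≈ -20878.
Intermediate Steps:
F = -332 (F = 7 - 339 = -332)
z = 18
x(E, T) = 465 (x(E, T) = 247 + 218 = 465)
N(Z) = 8 + Z²/2 - 166*Z (N(Z) = -1 + ((Z² - 332*Z) + 18)/2 = -1 + (18 + Z² - 332*Z)/2 = -1 + (9 + Z²/2 - 166*Z) = 8 + Z²/2 - 166*Z)
x(680, -696) - N(0 - 9*11) = 465 - (8 + (0 - 9*11)²/2 - 166*(0 - 9*11)) = 465 - (8 + (0 - 99)²/2 - 166*(0 - 99)) = 465 - (8 + (½)*(-99)² - 166*(-99)) = 465 - (8 + (½)*9801 + 16434) = 465 - (8 + 9801/2 + 16434) = 465 - 1*42685/2 = 465 - 42685/2 = -41755/2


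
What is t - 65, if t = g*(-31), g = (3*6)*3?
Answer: -1739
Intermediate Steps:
g = 54 (g = 18*3 = 54)
t = -1674 (t = 54*(-31) = -1674)
t - 65 = -1674 - 65 = -1739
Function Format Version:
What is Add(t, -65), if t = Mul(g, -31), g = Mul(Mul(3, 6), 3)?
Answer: -1739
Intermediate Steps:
g = 54 (g = Mul(18, 3) = 54)
t = -1674 (t = Mul(54, -31) = -1674)
Add(t, -65) = Add(-1674, -65) = -1739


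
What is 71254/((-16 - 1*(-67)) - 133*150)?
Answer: -71254/19899 ≈ -3.5808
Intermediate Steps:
71254/((-16 - 1*(-67)) - 133*150) = 71254/((-16 + 67) - 19950) = 71254/(51 - 19950) = 71254/(-19899) = 71254*(-1/19899) = -71254/19899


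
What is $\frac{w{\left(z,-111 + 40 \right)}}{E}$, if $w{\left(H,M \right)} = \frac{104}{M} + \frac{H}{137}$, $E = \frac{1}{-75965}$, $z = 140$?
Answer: $\frac{327257220}{9727} \approx 33644.0$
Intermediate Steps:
$E = - \frac{1}{75965} \approx -1.3164 \cdot 10^{-5}$
$w{\left(H,M \right)} = \frac{104}{M} + \frac{H}{137}$ ($w{\left(H,M \right)} = \frac{104}{M} + H \frac{1}{137} = \frac{104}{M} + \frac{H}{137}$)
$\frac{w{\left(z,-111 + 40 \right)}}{E} = \frac{\frac{104}{-111 + 40} + \frac{1}{137} \cdot 140}{- \frac{1}{75965}} = \left(\frac{104}{-71} + \frac{140}{137}\right) \left(-75965\right) = \left(104 \left(- \frac{1}{71}\right) + \frac{140}{137}\right) \left(-75965\right) = \left(- \frac{104}{71} + \frac{140}{137}\right) \left(-75965\right) = \left(- \frac{4308}{9727}\right) \left(-75965\right) = \frac{327257220}{9727}$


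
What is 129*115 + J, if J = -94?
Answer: 14741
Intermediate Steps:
129*115 + J = 129*115 - 94 = 14835 - 94 = 14741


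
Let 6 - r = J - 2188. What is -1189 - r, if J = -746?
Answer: -4129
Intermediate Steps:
r = 2940 (r = 6 - (-746 - 2188) = 6 - 1*(-2934) = 6 + 2934 = 2940)
-1189 - r = -1189 - 1*2940 = -1189 - 2940 = -4129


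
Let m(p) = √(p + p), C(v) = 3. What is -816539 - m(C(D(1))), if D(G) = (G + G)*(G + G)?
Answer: -816539 - √6 ≈ -8.1654e+5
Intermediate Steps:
D(G) = 4*G² (D(G) = (2*G)*(2*G) = 4*G²)
m(p) = √2*√p (m(p) = √(2*p) = √2*√p)
-816539 - m(C(D(1))) = -816539 - √2*√3 = -816539 - √6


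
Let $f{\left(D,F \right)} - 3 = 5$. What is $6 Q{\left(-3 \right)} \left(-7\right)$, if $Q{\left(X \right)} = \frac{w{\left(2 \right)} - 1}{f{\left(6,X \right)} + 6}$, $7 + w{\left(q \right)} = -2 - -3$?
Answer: $21$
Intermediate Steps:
$f{\left(D,F \right)} = 8$ ($f{\left(D,F \right)} = 3 + 5 = 8$)
$w{\left(q \right)} = -6$ ($w{\left(q \right)} = -7 - -1 = -7 + \left(-2 + 3\right) = -7 + 1 = -6$)
$Q{\left(X \right)} = - \frac{1}{2}$ ($Q{\left(X \right)} = \frac{-6 - 1}{8 + 6} = - \frac{7}{14} = \left(-7\right) \frac{1}{14} = - \frac{1}{2}$)
$6 Q{\left(-3 \right)} \left(-7\right) = 6 \left(- \frac{1}{2}\right) \left(-7\right) = \left(-3\right) \left(-7\right) = 21$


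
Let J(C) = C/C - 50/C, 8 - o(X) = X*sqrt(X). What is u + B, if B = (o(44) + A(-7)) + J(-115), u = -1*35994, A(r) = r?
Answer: -827806/23 - 88*sqrt(11) ≈ -36283.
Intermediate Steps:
o(X) = 8 - X**(3/2) (o(X) = 8 - X*sqrt(X) = 8 - X**(3/2))
u = -35994
J(C) = 1 - 50/C
B = 56/23 - 88*sqrt(11) (B = ((8 - 44**(3/2)) - 7) + (-50 - 115)/(-115) = ((8 - 88*sqrt(11)) - 7) - 1/115*(-165) = ((8 - 88*sqrt(11)) - 7) + 33/23 = (1 - 88*sqrt(11)) + 33/23 = 56/23 - 88*sqrt(11) ≈ -289.43)
u + B = -35994 + (56/23 - 88*sqrt(11)) = -827806/23 - 88*sqrt(11)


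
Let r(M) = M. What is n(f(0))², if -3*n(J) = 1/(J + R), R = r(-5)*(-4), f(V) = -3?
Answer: 1/2601 ≈ 0.00038447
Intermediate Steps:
R = 20 (R = -5*(-4) = 20)
n(J) = -1/(3*(20 + J)) (n(J) = -1/(3*(J + 20)) = -1/(3*(20 + J)))
n(f(0))² = (-1/(60 + 3*(-3)))² = (-1/(60 - 9))² = (-1/51)² = 1/2601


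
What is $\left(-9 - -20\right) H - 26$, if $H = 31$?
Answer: $315$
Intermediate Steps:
$\left(-9 - -20\right) H - 26 = \left(-9 - -20\right) 31 - 26 = \left(-9 + 20\right) 31 - 26 = 11 \cdot 31 - 26 = 341 - 26 = 315$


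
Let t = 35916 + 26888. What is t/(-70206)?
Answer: -31402/35103 ≈ -0.89457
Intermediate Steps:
t = 62804
t/(-70206) = 62804/(-70206) = 62804*(-1/70206) = -31402/35103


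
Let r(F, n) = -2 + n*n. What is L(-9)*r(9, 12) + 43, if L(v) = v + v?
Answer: -2513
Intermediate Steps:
L(v) = 2*v
r(F, n) = -2 + n²
L(-9)*r(9, 12) + 43 = (2*(-9))*(-2 + 12²) + 43 = -18*(-2 + 144) + 43 = -18*142 + 43 = -2556 + 43 = -2513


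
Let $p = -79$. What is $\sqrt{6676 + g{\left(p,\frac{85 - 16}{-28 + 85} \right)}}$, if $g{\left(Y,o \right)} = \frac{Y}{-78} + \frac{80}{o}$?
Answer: $\frac{\sqrt{21702235074}}{1794} \approx 82.116$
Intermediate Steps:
$g{\left(Y,o \right)} = \frac{80}{o} - \frac{Y}{78}$ ($g{\left(Y,o \right)} = Y \left(- \frac{1}{78}\right) + \frac{80}{o} = - \frac{Y}{78} + \frac{80}{o} = \frac{80}{o} - \frac{Y}{78}$)
$\sqrt{6676 + g{\left(p,\frac{85 - 16}{-28 + 85} \right)}} = \sqrt{6676 - \left(- \frac{79}{78} - \frac{80}{\left(85 - 16\right) \frac{1}{-28 + 85}}\right)} = \sqrt{6676 + \left(\frac{80}{69 \cdot \frac{1}{57}} + \frac{79}{78}\right)} = \sqrt{6676 + \left(\frac{80}{\frac{23}{19}} + \frac{79}{78}\right)} = \sqrt{6676 + \left(80 \cdot \frac{19}{23} + \frac{79}{78}\right)} = \sqrt{6676 + \left(\frac{1520}{23} + \frac{79}{78}\right)} = \sqrt{6676 + \frac{120377}{1794}} = \sqrt{\frac{12097121}{1794}} = \frac{\sqrt{21702235074}}{1794}$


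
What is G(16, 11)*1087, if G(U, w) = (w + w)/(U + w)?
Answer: 23914/27 ≈ 885.70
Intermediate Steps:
G(U, w) = 2*w/(U + w) (G(U, w) = (2*w)/(U + w) = 2*w/(U + w))
G(16, 11)*1087 = (2*11/(16 + 11))*1087 = (2*11/27)*1087 = (2*11*(1/27))*1087 = (22/27)*1087 = 23914/27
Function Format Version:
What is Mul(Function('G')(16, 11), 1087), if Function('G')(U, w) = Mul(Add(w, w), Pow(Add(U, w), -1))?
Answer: Rational(23914, 27) ≈ 885.70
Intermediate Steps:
Function('G')(U, w) = Mul(2, w, Pow(Add(U, w), -1)) (Function('G')(U, w) = Mul(Mul(2, w), Pow(Add(U, w), -1)) = Mul(2, w, Pow(Add(U, w), -1)))
Mul(Function('G')(16, 11), 1087) = Mul(Mul(2, 11, Pow(Add(16, 11), -1)), 1087) = Mul(Mul(2, 11, Pow(27, -1)), 1087) = Mul(Mul(2, 11, Rational(1, 27)), 1087) = Mul(Rational(22, 27), 1087) = Rational(23914, 27)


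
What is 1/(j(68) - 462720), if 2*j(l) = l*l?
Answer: -1/460408 ≈ -2.1720e-6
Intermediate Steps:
j(l) = l²/2 (j(l) = (l*l)/2 = l²/2)
1/(j(68) - 462720) = 1/((½)*68² - 462720) = 1/((½)*4624 - 462720) = 1/(2312 - 462720) = 1/(-460408) = -1/460408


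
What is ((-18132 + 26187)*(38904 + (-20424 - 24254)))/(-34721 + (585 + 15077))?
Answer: 15503190/6353 ≈ 2440.3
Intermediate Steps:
((-18132 + 26187)*(38904 + (-20424 - 24254)))/(-34721 + (585 + 15077)) = (8055*(38904 - 44678))/(-34721 + 15662) = (8055*(-5774))/(-19059) = -46509570*(-1/19059) = 15503190/6353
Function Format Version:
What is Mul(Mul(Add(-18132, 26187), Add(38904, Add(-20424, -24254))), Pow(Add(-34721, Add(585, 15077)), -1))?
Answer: Rational(15503190, 6353) ≈ 2440.3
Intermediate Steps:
Mul(Mul(Add(-18132, 26187), Add(38904, Add(-20424, -24254))), Pow(Add(-34721, Add(585, 15077)), -1)) = Mul(Mul(8055, Add(38904, -44678)), Pow(Add(-34721, 15662), -1)) = Mul(Mul(8055, -5774), Pow(-19059, -1)) = Mul(-46509570, Rational(-1, 19059)) = Rational(15503190, 6353)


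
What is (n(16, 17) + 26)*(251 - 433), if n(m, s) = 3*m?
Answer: -13468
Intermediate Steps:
(n(16, 17) + 26)*(251 - 433) = (3*16 + 26)*(251 - 433) = (48 + 26)*(-182) = 74*(-182) = -13468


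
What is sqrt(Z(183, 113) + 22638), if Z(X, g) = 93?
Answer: sqrt(22731) ≈ 150.77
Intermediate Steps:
sqrt(Z(183, 113) + 22638) = sqrt(93 + 22638) = sqrt(22731)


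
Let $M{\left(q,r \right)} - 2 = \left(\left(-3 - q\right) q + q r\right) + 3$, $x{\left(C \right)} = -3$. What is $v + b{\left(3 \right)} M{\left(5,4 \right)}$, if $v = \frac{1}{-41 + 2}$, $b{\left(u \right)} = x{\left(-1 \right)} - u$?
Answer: $\frac{3509}{39} \approx 89.974$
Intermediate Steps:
$b{\left(u \right)} = -3 - u$
$M{\left(q,r \right)} = 5 + q r + q \left(-3 - q\right)$ ($M{\left(q,r \right)} = 2 + \left(\left(\left(-3 - q\right) q + q r\right) + 3\right) = 2 + \left(\left(q \left(-3 - q\right) + q r\right) + 3\right) = 2 + \left(\left(q r + q \left(-3 - q\right)\right) + 3\right) = 2 + \left(3 + q r + q \left(-3 - q\right)\right) = 5 + q r + q \left(-3 - q\right)$)
$v = - \frac{1}{39}$ ($v = \frac{1}{-39} = - \frac{1}{39} \approx -0.025641$)
$v + b{\left(3 \right)} M{\left(5,4 \right)} = - \frac{1}{39} + \left(-3 - 3\right) \left(5 - 5^{2} - 15 + 5 \cdot 4\right) = - \frac{1}{39} + \left(-3 - 3\right) \left(5 - 25 - 15 + 20\right) = - \frac{1}{39} - 6 \left(5 - 25 - 15 + 20\right) = - \frac{1}{39} - -90 = - \frac{1}{39} + 90 = \frac{3509}{39}$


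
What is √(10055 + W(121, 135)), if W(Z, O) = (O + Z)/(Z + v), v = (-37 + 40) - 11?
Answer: √128421223/113 ≈ 100.29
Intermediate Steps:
v = -8 (v = 3 - 11 = -8)
W(Z, O) = (O + Z)/(-8 + Z) (W(Z, O) = (O + Z)/(Z - 8) = (O + Z)/(-8 + Z))
√(10055 + W(121, 135)) = √(10055 + (135 + 121)/(-8 + 121)) = √(10055 + 256/113) = √(1136471/113) = √128421223/113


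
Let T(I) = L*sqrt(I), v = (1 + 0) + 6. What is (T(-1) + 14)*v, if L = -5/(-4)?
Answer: 98 + 35*I/4 ≈ 98.0 + 8.75*I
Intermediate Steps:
L = 5/4 (L = -5*(-1/4) = 5/4 ≈ 1.2500)
v = 7 (v = 1 + 6 = 7)
T(I) = 5*sqrt(I)/4
(T(-1) + 14)*v = (5*sqrt(-1)/4 + 14)*7 = (5*I/4 + 14)*7 = (14 + 5*I/4)*7 = 98 + 35*I/4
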